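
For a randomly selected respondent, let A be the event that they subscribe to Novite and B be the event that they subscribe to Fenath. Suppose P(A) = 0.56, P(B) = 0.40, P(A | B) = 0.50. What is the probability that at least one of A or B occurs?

0.76

P(A ∩ B) = P(B)·P(A|B) = 0.40 × 0.50 = 0.20
Using inclusion–exclusion:
P(A ∪ B) = 0.56 + 0.40 − 0.20 = 0.76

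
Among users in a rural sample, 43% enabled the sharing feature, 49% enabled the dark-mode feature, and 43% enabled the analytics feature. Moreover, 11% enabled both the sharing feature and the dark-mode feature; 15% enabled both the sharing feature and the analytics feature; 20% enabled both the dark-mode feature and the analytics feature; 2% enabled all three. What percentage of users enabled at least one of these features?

Inclusion–exclusion gives
P(≥1) = 43 + 49 + 43 − 11 − 15 − 20 + 2 = 91%

91%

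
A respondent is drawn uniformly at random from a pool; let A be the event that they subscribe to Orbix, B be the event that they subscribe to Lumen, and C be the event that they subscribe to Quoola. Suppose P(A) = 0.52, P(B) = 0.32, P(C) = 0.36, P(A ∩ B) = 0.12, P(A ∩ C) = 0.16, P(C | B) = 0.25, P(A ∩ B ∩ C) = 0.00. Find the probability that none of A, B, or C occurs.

0.16

P(B ∩ C) = P(B)·P(C|B) = 0.32 × 0.25 = 0.08
Using inclusion–exclusion:
P(A ∪ B ∪ C) = 0.52 + 0.32 + 0.36 − 0.12 − 0.16 − 0.08 + 0.00 = 0.84
P(none) = 1 − 0.84 = 0.16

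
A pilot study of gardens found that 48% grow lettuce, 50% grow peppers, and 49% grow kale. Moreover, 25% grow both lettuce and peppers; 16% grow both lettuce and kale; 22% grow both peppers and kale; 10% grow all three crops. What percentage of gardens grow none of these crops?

6%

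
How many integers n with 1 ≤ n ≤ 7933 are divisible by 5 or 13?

Apply inclusion-exclusion:
⌊7933/5⌋ + ⌊7933/13⌋ − ⌊7933/65⌋ = 1586 + 610 − 122 = 2074

2074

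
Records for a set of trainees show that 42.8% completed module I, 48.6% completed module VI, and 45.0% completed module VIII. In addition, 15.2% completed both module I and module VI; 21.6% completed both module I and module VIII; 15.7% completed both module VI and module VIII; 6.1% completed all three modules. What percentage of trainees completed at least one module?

By inclusion–exclusion:
P(union) = 42.8 + 48.6 + 45.0 − 15.2 − 21.6 − 15.7 + 6.1 = 90.0%

90.0%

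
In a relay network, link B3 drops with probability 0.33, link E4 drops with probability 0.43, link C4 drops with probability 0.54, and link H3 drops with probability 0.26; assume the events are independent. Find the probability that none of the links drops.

P(none) = (1 − 0.33) × (1 − 0.43) × (1 − 0.54) × (1 − 0.26) = 0.67 × 0.57 × 0.46 × 0.74 = 0.12999876

0.12999876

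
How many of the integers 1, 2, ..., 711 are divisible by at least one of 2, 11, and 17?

floor(711/2) + floor(711/11) + floor(711/17) − floor(711/22) − floor(711/34) − floor(711/187) + floor(711/374) = 355 + 64 + 41 − 32 − 20 − 3 + 1 = 406

406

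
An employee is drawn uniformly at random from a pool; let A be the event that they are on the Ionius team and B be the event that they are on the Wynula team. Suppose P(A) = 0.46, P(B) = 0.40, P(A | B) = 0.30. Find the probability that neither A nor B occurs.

P(A ∩ B) = P(B)·P(A|B) = 0.40 × 0.30 = 0.12
By inclusion-exclusion,
P(A ∪ B) = 0.46 + 0.40 − 0.12 = 0.74
P(none) = 1 − 0.74 = 0.26

0.26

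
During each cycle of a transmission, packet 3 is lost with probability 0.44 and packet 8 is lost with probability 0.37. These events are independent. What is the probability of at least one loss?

P(none) = (1 − 0.44) × (1 − 0.37) = 0.56 × 0.63 = 0.3528
P(at least one) = 1 − 0.3528 = 0.6472

0.6472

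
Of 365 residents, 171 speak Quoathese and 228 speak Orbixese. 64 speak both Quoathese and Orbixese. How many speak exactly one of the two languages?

271

Using the inclusion–exclusion count for exactly one event:
|exactly one| = 171 + 228 − 2·64 = 271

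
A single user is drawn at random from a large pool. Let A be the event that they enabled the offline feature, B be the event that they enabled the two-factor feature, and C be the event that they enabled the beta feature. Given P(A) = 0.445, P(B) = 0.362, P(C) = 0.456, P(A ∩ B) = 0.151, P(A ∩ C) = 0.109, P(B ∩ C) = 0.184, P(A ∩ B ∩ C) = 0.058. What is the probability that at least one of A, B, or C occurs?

0.877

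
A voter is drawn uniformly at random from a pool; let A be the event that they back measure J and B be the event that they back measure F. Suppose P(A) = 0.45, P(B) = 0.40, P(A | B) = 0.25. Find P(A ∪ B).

0.75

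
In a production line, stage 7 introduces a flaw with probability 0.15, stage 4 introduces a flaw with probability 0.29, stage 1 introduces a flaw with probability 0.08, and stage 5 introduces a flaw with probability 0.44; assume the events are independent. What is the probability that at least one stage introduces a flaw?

0.6890768

Since the events are independent, P(none) is the product of the individual non-occurrence probabilities.
P(none) = (1 − 0.15) × (1 − 0.29) × (1 − 0.08) × (1 − 0.44) = 0.85 × 0.71 × 0.92 × 0.56 = 0.3109232
P(at least one) = 1 − 0.3109232 = 0.6890768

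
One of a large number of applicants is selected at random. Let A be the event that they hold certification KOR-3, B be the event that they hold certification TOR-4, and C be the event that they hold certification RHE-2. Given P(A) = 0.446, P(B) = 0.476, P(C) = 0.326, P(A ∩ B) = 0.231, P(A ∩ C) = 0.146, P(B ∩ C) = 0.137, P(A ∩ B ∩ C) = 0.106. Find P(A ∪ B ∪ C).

0.840

P(A ∪ B ∪ C) = 0.446 + 0.476 + 0.326 − 0.231 − 0.146 − 0.137 + 0.106 = 0.840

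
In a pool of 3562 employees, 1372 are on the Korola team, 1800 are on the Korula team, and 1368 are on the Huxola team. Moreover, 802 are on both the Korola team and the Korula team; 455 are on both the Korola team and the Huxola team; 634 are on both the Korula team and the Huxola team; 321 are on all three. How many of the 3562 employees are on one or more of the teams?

|at least one| = 1372 + 1800 + 1368 − 802 − 455 − 634 + 321 = 2970

2970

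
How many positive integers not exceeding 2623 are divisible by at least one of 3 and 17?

977

874 + 154 − 51 = 977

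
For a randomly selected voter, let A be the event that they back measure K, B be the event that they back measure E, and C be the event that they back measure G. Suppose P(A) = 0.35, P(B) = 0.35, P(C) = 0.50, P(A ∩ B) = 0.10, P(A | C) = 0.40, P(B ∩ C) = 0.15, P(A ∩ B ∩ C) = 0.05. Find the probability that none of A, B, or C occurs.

P(A ∩ C) = P(C)·P(A|C) = 0.50 × 0.40 = 0.20
P(A ∪ B ∪ C) = 0.35 + 0.35 + 0.50 − 0.10 − 0.20 − 0.15 + 0.05 = 0.80
P(none) = 1 − 0.80 = 0.20

0.20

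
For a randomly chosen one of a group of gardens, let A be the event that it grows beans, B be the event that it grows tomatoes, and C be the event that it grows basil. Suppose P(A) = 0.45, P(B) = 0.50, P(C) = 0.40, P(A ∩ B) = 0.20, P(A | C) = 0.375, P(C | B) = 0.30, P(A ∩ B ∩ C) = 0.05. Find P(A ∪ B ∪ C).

P(A ∩ C) = P(C)·P(A|C) = 0.40 × 0.375 = 0.15
P(B ∩ C) = P(B)·P(C|B) = 0.50 × 0.30 = 0.15
Using inclusion–exclusion:
P(A ∪ B ∪ C) = 0.45 + 0.50 + 0.40 − 0.20 − 0.15 − 0.15 + 0.05 = 0.90

0.90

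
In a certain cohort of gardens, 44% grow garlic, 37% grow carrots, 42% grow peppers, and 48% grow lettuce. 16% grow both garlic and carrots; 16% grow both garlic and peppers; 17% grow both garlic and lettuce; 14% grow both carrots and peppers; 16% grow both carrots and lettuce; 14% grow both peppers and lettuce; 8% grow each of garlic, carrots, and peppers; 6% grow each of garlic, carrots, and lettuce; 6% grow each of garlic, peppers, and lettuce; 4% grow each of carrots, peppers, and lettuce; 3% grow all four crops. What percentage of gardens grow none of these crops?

P(union) = 44 + 37 + 42 + 48 − 16 − 16 − 17 − 14 − 16 − 14 + 8 + 6 + 6 + 4 − 3 = 99%
P(none) = 100% − 99% = 1%

1%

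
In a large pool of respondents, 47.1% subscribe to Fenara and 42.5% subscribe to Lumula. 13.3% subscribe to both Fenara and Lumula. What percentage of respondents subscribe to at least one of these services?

76.3%

P(at least one) = 47.1 + 42.5 − 13.3 = 76.3%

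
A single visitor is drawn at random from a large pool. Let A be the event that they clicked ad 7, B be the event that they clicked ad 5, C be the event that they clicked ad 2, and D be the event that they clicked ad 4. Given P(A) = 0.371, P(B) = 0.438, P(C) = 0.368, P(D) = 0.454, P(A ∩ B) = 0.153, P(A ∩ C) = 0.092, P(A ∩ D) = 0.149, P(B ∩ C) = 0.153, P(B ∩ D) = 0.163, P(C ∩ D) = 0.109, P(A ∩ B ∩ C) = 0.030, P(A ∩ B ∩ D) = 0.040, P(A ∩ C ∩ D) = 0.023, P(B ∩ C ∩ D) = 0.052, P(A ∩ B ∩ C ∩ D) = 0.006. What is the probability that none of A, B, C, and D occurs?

0.049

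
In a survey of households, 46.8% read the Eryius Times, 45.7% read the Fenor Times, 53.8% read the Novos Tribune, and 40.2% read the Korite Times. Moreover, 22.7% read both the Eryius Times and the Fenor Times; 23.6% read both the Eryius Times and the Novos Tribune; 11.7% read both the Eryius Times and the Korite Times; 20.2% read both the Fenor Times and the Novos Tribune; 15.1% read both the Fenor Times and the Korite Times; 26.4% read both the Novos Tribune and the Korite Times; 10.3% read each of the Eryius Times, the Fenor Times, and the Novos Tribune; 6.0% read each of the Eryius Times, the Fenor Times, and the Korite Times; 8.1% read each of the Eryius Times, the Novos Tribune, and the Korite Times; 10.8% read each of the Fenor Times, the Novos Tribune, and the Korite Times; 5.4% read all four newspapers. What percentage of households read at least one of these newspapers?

Using inclusion–exclusion:
P(union) = 46.8 + 45.7 + 53.8 + 40.2 − 22.7 − 23.6 − 11.7 − 20.2 − 15.1 − 26.4 + 10.3 + 6.0 + 8.1 + 10.8 − 5.4 = 96.6%

96.6%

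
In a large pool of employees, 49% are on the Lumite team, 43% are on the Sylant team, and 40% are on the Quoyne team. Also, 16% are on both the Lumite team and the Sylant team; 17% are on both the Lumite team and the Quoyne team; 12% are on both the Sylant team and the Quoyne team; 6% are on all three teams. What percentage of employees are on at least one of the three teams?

93%

Apply inclusion-exclusion:
P(≥1) = 49 + 43 + 40 − 16 − 17 − 12 + 6 = 93%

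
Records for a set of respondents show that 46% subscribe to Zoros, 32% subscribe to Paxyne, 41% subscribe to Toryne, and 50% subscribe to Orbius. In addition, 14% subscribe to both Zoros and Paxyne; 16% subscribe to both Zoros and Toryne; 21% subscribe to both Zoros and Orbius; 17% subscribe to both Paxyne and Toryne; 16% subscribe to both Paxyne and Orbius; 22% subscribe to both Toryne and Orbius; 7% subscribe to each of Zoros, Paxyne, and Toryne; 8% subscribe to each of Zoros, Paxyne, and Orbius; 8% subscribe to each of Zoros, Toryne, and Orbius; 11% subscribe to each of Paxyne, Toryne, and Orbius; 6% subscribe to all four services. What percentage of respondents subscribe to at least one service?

91%

P(≥1) = 46 + 32 + 41 + 50 − 14 − 16 − 21 − 17 − 16 − 22 + 7 + 8 + 8 + 11 − 6 = 91%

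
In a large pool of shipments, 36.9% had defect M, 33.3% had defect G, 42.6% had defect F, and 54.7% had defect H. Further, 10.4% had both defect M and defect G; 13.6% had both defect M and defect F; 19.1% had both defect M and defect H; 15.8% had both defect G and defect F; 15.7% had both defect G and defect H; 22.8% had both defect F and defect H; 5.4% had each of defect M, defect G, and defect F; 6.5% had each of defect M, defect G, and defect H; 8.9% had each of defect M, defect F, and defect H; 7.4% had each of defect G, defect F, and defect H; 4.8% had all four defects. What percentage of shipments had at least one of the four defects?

Using inclusion–exclusion:
P(union) = 36.9 + 33.3 + 42.6 + 54.7 − 10.4 − 13.6 − 19.1 − 15.8 − 15.7 − 22.8 + 5.4 + 6.5 + 8.9 + 7.4 − 4.8 = 93.5%

93.5%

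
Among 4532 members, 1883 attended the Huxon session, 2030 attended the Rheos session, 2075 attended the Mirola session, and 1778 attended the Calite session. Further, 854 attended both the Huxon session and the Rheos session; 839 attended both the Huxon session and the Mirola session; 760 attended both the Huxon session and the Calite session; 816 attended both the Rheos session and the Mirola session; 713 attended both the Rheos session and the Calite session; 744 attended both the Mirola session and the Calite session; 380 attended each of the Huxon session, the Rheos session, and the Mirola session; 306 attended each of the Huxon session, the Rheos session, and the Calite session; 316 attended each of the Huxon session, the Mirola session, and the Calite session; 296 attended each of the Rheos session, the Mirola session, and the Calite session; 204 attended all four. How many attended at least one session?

N(≥1) = 1883 + 2030 + 2075 + 1778 − 854 − 839 − 760 − 816 − 713 − 744 + 380 + 306 + 316 + 296 − 204 = 4134

4134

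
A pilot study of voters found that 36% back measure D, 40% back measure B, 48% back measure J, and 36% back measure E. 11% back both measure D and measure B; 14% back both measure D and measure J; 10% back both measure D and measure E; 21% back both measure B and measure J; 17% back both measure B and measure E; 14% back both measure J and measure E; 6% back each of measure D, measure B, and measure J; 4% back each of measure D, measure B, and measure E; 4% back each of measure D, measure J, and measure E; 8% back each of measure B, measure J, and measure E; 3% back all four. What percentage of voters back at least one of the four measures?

92%

P(≥1) = 36 + 40 + 48 + 36 − 11 − 14 − 10 − 21 − 17 − 14 + 6 + 4 + 4 + 8 − 3 = 92%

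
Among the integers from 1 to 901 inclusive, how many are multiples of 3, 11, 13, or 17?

426

By inclusion-exclusion,
floor(901/3) + floor(901/11) + floor(901/13) + floor(901/17) − floor(901/33) − floor(901/39) − floor(901/51) − floor(901/143) − floor(901/187) − floor(901/221) + floor(901/429) + floor(901/561) + floor(901/663) + floor(901/2431) − floor(901/7293) = 300 + 81 + 69 + 53 − 27 − 23 − 17 − 6 − 4 − 4 + 2 + 1 + 1 + 0 − 0 = 426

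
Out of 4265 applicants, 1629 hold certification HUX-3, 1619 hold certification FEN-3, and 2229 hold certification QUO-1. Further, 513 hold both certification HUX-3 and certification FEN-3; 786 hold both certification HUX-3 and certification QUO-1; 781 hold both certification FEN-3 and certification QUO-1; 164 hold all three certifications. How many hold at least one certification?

3561

|at least one| = 1629 + 1619 + 2229 − 513 − 786 − 781 + 164 = 3561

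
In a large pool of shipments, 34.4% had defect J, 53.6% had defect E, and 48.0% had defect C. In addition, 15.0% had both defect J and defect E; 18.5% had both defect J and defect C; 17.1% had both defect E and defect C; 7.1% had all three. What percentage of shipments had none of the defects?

7.5%

P(at least one) = 34.4 + 53.6 + 48.0 − 15.0 − 18.5 − 17.1 + 7.1 = 92.5%
P(none) = 100% − 92.5% = 7.5%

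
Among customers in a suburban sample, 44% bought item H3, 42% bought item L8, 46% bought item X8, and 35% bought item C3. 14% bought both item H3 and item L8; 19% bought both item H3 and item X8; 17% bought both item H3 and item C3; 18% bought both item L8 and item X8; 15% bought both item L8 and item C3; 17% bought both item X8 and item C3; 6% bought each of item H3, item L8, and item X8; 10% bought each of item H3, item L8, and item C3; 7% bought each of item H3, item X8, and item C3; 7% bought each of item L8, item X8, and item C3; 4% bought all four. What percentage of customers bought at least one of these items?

P(at least one) = 44 + 42 + 46 + 35 − 14 − 19 − 17 − 18 − 15 − 17 + 6 + 10 + 7 + 7 − 4 = 93%

93%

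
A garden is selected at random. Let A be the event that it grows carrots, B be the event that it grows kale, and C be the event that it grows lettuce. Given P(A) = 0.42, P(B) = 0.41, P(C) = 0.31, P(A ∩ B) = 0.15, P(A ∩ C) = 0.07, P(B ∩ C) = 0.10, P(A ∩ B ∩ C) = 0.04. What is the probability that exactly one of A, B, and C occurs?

P(exactly one) = 0.42 + 0.41 + 0.31 − 2·0.15 − 2·0.07 − 2·0.10 + 3·0.04 = 0.62

0.62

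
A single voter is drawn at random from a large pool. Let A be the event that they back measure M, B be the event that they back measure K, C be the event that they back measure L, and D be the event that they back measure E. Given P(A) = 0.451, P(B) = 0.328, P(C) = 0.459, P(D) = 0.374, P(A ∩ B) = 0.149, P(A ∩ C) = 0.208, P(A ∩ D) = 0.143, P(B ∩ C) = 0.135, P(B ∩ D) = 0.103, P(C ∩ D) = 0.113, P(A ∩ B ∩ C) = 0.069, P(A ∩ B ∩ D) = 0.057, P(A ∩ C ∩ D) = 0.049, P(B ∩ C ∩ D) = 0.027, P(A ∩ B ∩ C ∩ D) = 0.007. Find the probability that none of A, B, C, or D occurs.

0.044

P(A ∪ B ∪ C ∪ D) = 0.451 + 0.328 + 0.459 + 0.374 − 0.149 − 0.208 − 0.143 − 0.135 − 0.103 − 0.113 + 0.069 + 0.057 + 0.049 + 0.027 − 0.007 = 0.956
P(none) = 1 − 0.956 = 0.044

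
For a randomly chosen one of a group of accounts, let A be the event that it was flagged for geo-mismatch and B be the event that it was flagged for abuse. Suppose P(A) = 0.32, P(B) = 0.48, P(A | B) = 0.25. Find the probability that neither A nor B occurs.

0.32

P(A ∩ B) = P(B)·P(A|B) = 0.48 × 0.25 = 0.12
Using inclusion–exclusion:
P(A ∪ B) = 0.32 + 0.48 − 0.12 = 0.68
P(none) = 1 − 0.68 = 0.32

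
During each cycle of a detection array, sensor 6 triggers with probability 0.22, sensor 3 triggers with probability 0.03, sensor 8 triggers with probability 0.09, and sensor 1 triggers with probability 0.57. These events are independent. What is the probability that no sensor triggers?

0.29605758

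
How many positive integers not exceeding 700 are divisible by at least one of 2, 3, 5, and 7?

540

350 + 233 + 140 + 100 − 116 − 70 − 50 − 46 − 33 − 20 + 23 + 16 + 10 + 6 − 3 = 540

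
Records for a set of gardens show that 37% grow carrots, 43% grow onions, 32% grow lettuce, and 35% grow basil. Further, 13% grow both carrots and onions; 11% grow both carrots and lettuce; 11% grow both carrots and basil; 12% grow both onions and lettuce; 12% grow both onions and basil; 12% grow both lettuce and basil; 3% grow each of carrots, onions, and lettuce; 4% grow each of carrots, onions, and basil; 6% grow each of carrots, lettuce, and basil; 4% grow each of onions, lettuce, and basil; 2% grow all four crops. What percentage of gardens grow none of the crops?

Apply inclusion-exclusion:
P(≥1) = 37 + 43 + 32 + 35 − 13 − 11 − 11 − 12 − 12 − 12 + 3 + 4 + 6 + 4 − 2 = 91%
P(none) = 100% − 91% = 9%

9%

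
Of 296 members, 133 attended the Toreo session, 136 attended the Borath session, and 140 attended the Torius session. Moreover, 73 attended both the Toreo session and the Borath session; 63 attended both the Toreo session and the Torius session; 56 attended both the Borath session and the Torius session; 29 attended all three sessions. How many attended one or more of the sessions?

By inclusion–exclusion:
|at least one| = 133 + 136 + 140 − 73 − 63 − 56 + 29 = 246

246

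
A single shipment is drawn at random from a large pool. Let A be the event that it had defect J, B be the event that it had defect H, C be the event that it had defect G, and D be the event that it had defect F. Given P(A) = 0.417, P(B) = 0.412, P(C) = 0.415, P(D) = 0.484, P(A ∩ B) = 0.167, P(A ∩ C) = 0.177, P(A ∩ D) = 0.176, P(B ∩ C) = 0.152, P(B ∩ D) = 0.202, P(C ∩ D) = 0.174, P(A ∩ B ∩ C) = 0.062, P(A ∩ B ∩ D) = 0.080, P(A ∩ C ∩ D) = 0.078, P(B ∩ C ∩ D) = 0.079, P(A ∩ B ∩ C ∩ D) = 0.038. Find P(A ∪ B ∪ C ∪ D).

P(A ∪ B ∪ C ∪ D) = 0.417 + 0.412 + 0.415 + 0.484 − 0.167 − 0.177 − 0.176 − 0.152 − 0.202 − 0.174 + 0.062 + 0.080 + 0.078 + 0.079 − 0.038 = 0.941

0.941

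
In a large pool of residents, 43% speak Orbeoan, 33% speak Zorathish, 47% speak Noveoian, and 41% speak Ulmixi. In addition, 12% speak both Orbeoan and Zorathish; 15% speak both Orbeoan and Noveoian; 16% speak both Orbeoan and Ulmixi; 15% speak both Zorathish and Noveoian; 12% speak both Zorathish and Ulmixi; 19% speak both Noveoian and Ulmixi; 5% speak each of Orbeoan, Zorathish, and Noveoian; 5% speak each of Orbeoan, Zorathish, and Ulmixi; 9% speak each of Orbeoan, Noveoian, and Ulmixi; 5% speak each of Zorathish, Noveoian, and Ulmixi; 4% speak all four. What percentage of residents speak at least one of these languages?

95%

Inclusion–exclusion gives
P(≥1) = 43 + 33 + 47 + 41 − 12 − 15 − 16 − 15 − 12 − 19 + 5 + 5 + 9 + 5 − 4 = 95%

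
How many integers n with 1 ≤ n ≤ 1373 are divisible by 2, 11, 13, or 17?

829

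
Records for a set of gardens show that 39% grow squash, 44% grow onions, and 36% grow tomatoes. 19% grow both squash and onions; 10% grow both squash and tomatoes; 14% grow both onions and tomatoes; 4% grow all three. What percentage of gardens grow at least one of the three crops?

80%

P(≥1) = 39 + 44 + 36 − 19 − 10 − 14 + 4 = 80%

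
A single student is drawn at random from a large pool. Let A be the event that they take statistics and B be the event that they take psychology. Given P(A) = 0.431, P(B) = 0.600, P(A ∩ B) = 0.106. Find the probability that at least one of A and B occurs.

0.925

P(A ∪ B) = 0.431 + 0.600 − 0.106 = 0.925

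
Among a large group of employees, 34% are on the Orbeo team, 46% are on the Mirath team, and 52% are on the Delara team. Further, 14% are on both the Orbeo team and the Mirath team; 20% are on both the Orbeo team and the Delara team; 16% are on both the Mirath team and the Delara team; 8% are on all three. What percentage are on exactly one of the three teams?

P(exactly one) = 34 + 46 + 52 − 2·14 − 2·20 − 2·16 + 3·8 = 56%

56%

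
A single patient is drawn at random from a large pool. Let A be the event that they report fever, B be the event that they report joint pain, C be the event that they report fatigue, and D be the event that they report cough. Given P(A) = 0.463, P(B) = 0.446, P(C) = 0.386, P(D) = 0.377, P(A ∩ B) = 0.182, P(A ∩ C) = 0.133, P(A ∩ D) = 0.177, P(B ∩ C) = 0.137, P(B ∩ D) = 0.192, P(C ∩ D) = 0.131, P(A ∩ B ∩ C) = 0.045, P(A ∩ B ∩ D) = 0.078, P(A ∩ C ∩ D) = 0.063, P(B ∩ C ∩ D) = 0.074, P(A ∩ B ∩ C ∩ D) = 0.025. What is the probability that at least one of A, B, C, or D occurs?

Using inclusion–exclusion:
P(A ∪ B ∪ C ∪ D) = 0.463 + 0.446 + 0.386 + 0.377 − 0.182 − 0.133 − 0.177 − 0.137 − 0.192 − 0.131 + 0.045 + 0.078 + 0.063 + 0.074 − 0.025 = 0.955

0.955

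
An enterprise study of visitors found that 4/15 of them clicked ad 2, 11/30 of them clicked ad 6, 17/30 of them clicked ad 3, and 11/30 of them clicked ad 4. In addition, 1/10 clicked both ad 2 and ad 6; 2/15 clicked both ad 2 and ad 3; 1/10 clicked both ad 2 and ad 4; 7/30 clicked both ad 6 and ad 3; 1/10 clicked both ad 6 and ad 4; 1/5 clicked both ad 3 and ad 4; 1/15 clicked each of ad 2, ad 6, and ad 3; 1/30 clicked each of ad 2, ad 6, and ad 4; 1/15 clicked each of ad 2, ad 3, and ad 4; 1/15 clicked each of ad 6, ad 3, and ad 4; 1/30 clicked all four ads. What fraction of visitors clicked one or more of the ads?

9/10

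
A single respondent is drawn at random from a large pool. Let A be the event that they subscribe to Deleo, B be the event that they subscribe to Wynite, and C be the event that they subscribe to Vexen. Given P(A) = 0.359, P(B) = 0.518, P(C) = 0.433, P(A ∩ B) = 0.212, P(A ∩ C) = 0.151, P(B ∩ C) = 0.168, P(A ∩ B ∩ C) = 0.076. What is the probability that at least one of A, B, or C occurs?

P(A ∪ B ∪ C) = 0.359 + 0.518 + 0.433 − 0.212 − 0.151 − 0.168 + 0.076 = 0.855

0.855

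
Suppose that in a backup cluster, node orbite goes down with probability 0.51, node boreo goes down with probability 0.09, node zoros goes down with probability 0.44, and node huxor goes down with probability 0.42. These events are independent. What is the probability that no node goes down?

0.14482832

Since the events are independent, P(none) is the product of the individual non-occurrence probabilities.
P(none) = (1 − 0.51) × (1 − 0.09) × (1 − 0.44) × (1 − 0.42) = 0.49 × 0.91 × 0.56 × 0.58 = 0.14482832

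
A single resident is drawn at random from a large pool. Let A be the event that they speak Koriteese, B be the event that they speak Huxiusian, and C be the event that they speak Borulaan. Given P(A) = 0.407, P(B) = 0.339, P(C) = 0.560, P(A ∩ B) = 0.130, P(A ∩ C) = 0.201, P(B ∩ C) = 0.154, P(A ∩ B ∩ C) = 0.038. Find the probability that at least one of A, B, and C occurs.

0.859

P(A ∪ B ∪ C) = 0.407 + 0.339 + 0.560 − 0.130 − 0.201 − 0.154 + 0.038 = 0.859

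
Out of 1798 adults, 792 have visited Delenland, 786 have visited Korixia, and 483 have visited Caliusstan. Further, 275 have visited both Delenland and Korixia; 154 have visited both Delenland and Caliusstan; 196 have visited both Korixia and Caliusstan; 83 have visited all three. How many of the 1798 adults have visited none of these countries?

279

|at least one| = 792 + 786 + 483 − 275 − 154 − 196 + 83 = 1519
None: 1798 − 1519 = 279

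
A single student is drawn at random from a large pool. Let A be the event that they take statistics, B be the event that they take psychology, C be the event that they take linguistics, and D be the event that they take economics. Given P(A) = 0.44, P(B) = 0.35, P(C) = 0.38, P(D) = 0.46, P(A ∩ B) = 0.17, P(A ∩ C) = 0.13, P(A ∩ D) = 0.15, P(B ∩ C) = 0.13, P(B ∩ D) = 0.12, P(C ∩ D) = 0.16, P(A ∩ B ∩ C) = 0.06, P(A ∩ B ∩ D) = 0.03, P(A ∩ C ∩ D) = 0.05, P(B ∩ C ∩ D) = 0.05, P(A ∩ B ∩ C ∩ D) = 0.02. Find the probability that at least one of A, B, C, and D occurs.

0.94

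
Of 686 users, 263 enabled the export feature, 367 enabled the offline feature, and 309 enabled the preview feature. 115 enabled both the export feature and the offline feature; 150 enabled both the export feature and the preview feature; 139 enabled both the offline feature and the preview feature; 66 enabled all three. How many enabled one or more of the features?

601

By inclusion-exclusion,
|union| = 263 + 367 + 309 − 115 − 150 − 139 + 66 = 601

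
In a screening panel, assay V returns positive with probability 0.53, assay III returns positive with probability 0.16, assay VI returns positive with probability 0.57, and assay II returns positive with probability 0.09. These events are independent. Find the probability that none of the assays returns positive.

P(none) = (1 − 0.53) × (1 − 0.16) × (1 − 0.57) × (1 − 0.09) = 0.47 × 0.84 × 0.43 × 0.91 = 0.15448524

0.15448524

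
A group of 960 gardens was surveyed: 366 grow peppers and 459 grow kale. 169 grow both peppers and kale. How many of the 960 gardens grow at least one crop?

656

By inclusion–exclusion:
|union| = 366 + 459 − 169 = 656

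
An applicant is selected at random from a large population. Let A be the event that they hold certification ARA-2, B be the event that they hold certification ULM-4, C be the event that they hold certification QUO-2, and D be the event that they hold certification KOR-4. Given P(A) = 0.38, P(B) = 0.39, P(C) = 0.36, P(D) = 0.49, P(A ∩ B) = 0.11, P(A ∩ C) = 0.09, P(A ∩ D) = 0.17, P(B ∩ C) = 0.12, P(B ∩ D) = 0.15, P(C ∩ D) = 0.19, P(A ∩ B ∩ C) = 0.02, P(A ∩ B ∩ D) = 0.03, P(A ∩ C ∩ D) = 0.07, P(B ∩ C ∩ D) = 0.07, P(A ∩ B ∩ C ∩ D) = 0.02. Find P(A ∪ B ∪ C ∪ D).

P(A ∪ B ∪ C ∪ D) = 0.38 + 0.39 + 0.36 + 0.49 − 0.11 − 0.09 − 0.17 − 0.12 − 0.15 − 0.19 + 0.02 + 0.03 + 0.07 + 0.07 − 0.02 = 0.96

0.96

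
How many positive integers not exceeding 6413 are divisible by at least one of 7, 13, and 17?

1638

Inclusion–exclusion gives
916 + 493 + 377 − 70 − 53 − 29 + 4 = 1638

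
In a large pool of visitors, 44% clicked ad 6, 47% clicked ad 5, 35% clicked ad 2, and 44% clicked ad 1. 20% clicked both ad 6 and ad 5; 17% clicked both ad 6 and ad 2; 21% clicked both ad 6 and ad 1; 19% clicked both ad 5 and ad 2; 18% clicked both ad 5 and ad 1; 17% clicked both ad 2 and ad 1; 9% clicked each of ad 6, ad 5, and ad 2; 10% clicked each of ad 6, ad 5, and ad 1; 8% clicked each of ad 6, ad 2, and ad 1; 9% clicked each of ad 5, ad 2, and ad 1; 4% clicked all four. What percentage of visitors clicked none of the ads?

P(≥1) = 44 + 47 + 35 + 44 − 20 − 17 − 21 − 19 − 18 − 17 + 9 + 10 + 8 + 9 − 4 = 90%
P(none) = 100% − 90% = 10%

10%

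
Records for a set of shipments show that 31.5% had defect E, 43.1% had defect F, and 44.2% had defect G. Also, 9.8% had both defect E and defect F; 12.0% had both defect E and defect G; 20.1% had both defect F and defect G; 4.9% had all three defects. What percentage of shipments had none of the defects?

18.2%

P(at least one) = 31.5 + 43.1 + 44.2 − 9.8 − 12.0 − 20.1 + 4.9 = 81.8%
P(none) = 100% − 81.8% = 18.2%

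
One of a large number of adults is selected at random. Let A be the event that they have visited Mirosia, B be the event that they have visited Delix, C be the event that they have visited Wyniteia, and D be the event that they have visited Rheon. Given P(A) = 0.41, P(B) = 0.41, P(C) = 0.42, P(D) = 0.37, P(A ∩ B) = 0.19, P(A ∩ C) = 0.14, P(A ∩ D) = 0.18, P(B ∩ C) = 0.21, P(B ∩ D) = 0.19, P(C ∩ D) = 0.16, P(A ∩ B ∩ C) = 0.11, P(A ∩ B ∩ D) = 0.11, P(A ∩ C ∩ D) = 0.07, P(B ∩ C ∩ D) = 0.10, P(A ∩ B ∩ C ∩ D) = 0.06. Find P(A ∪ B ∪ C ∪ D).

By inclusion–exclusion:
P(A ∪ B ∪ C ∪ D) = 0.41 + 0.41 + 0.42 + 0.37 − 0.19 − 0.14 − 0.18 − 0.21 − 0.19 − 0.16 + 0.11 + 0.11 + 0.07 + 0.10 − 0.06 = 0.87

0.87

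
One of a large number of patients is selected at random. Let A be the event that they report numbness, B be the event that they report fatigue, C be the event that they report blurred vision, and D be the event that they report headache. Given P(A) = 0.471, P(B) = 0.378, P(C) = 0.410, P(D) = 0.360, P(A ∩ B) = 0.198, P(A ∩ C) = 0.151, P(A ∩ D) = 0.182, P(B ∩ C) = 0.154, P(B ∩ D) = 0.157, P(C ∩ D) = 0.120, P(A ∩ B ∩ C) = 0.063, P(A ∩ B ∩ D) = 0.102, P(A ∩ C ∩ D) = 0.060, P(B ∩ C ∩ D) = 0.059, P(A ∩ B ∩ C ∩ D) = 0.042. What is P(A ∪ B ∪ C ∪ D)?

Inclusion–exclusion gives
P(A ∪ B ∪ C ∪ D) = 0.471 + 0.378 + 0.410 + 0.360 − 0.198 − 0.151 − 0.182 − 0.154 − 0.157 − 0.120 + 0.063 + 0.102 + 0.060 + 0.059 − 0.042 = 0.899

0.899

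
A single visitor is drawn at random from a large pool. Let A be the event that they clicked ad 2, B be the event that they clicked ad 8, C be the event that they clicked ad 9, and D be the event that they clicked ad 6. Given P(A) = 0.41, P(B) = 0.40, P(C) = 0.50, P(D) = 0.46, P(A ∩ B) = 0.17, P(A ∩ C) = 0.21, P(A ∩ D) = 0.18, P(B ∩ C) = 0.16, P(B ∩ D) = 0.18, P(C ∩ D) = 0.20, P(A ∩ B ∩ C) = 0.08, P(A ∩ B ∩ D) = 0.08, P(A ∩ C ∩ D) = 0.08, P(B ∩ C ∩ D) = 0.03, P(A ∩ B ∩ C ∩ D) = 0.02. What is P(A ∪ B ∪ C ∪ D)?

Apply inclusion-exclusion:
P(A ∪ B ∪ C ∪ D) = 0.41 + 0.40 + 0.50 + 0.46 − 0.17 − 0.21 − 0.18 − 0.16 − 0.18 − 0.20 + 0.08 + 0.08 + 0.08 + 0.03 − 0.02 = 0.92

0.92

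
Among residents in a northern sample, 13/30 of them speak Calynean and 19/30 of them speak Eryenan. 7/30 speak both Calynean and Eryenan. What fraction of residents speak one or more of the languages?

5/6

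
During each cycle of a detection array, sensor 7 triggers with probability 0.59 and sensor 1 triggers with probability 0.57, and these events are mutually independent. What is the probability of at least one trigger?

P(none) = (1 − 0.59) × (1 − 0.57) = 0.41 × 0.43 = 0.1763
P(at least one) = 1 − 0.1763 = 0.8237

0.8237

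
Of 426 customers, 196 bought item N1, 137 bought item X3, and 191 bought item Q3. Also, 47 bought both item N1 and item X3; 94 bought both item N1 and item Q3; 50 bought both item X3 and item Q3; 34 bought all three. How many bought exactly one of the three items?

By inclusion–exclusion (exactly-one form):
N(exactly one) = 196 + 137 + 191 − 2·47 − 2·94 − 2·50 + 3·34 = 244

244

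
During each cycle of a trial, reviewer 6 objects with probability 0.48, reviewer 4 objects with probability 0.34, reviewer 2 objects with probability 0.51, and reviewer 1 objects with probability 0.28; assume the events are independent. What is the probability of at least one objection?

0.87891904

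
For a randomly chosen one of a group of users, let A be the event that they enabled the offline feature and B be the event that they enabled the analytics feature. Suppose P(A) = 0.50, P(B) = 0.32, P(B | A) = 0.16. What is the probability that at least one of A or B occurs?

0.74

P(A ∩ B) = P(A)·P(B|A) = 0.50 × 0.16 = 0.08
P(A ∪ B) = 0.50 + 0.32 − 0.08 = 0.74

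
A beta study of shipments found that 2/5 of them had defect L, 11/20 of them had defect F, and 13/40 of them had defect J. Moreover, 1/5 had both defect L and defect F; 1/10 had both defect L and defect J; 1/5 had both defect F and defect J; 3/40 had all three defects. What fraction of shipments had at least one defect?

17/20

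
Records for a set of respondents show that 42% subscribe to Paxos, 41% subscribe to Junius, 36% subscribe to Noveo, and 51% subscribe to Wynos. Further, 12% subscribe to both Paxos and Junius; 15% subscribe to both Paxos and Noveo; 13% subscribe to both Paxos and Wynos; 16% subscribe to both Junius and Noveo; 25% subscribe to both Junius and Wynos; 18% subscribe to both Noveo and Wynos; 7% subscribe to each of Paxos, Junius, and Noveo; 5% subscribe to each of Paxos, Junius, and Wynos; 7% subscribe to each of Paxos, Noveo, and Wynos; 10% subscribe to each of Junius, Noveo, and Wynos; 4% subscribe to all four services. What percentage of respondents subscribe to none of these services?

Apply inclusion-exclusion:
P(union) = 42 + 41 + 36 + 51 − 12 − 15 − 13 − 16 − 25 − 18 + 7 + 5 + 7 + 10 − 4 = 96%
P(none) = 100% − 96% = 4%

4%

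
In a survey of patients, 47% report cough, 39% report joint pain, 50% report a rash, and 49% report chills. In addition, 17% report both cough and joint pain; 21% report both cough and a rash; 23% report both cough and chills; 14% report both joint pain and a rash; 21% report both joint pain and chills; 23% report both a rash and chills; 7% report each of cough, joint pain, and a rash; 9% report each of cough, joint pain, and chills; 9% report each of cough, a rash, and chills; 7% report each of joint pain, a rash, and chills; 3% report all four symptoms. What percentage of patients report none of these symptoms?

P(≥1) = 47 + 39 + 50 + 49 − 17 − 21 − 23 − 14 − 21 − 23 + 7 + 9 + 9 + 7 − 3 = 95%
P(none) = 100% − 95% = 5%

5%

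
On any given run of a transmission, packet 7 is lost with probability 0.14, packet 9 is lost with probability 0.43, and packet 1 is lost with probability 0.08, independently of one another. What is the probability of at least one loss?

P(none) = (1 − 0.14) × (1 − 0.43) × (1 − 0.08) = 0.86 × 0.57 × 0.92 = 0.450984
P(at least one) = 1 − 0.450984 = 0.549016

0.549016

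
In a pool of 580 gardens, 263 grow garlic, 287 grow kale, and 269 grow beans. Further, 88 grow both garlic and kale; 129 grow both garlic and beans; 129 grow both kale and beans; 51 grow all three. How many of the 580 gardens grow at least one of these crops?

Apply inclusion-exclusion:
|at least one| = 263 + 287 + 269 − 88 − 129 − 129 + 51 = 524

524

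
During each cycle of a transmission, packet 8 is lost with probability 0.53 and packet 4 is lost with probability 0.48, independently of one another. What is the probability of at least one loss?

0.7556

P(none) = (1 − 0.53) × (1 − 0.48) = 0.47 × 0.52 = 0.2444
P(at least one) = 1 − 0.2444 = 0.7556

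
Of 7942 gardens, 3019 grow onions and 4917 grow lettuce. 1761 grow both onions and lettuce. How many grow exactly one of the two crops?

Using the inclusion–exclusion count for exactly one event:
|exactly one| = 3019 + 4917 − 2·1761 = 4414

4414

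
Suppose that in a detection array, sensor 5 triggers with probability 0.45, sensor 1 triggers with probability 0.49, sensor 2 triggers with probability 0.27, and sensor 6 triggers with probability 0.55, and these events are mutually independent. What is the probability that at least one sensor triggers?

Independence gives P(none) = ∏(1 − pᵢ).
P(none) = (1 − 0.45) × (1 − 0.49) × (1 − 0.27) × (1 − 0.55) = 0.55 × 0.51 × 0.73 × 0.45 = 0.09214425
P(at least one) = 1 − 0.09214425 = 0.90785575

0.90785575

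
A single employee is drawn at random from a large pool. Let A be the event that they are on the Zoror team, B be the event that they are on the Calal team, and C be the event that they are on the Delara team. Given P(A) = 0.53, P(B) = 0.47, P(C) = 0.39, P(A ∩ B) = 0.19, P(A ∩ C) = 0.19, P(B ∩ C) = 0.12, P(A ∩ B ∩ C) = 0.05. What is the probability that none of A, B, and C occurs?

Using inclusion–exclusion:
P(A ∪ B ∪ C) = 0.53 + 0.47 + 0.39 − 0.19 − 0.19 − 0.12 + 0.05 = 0.94
P(none) = 1 − 0.94 = 0.06

0.06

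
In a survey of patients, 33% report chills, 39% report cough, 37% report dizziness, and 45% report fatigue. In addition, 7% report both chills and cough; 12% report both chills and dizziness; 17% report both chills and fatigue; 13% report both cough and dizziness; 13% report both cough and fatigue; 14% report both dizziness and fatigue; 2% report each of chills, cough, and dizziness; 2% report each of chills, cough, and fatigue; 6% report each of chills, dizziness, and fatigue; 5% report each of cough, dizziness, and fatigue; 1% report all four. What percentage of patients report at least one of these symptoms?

92%

P(at least one) = 33 + 39 + 37 + 45 − 7 − 12 − 17 − 13 − 13 − 14 + 2 + 2 + 6 + 5 − 1 = 92%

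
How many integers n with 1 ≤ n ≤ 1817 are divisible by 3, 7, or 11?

Apply inclusion-exclusion:
605 + 259 + 165 − 86 − 55 − 23 + 7 = 872

872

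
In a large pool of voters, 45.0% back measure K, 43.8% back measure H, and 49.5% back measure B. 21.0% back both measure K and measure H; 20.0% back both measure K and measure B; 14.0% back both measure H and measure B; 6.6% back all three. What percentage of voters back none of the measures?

P(union) = 45.0 + 43.8 + 49.5 − 21.0 − 20.0 − 14.0 + 6.6 = 89.9%
P(none) = 100% − 89.9% = 10.1%

10.1%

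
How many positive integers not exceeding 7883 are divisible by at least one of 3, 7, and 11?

3788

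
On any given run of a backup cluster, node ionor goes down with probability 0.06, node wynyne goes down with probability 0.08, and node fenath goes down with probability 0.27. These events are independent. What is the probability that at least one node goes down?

P(none) = (1 − 0.06) × (1 − 0.08) × (1 − 0.27) = 0.94 × 0.92 × 0.73 = 0.631304
P(at least one) = 1 − 0.631304 = 0.368696

0.368696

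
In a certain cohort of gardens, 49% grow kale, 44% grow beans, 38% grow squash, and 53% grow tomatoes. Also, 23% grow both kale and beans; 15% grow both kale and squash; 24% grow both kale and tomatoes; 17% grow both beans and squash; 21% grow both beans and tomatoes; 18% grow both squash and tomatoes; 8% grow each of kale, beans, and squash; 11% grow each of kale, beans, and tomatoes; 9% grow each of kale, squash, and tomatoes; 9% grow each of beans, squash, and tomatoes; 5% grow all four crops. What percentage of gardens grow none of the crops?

2%

By inclusion-exclusion,
P(union) = 49 + 44 + 38 + 53 − 23 − 15 − 24 − 17 − 21 − 18 + 8 + 11 + 9 + 9 − 5 = 98%
P(none) = 100% − 98% = 2%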